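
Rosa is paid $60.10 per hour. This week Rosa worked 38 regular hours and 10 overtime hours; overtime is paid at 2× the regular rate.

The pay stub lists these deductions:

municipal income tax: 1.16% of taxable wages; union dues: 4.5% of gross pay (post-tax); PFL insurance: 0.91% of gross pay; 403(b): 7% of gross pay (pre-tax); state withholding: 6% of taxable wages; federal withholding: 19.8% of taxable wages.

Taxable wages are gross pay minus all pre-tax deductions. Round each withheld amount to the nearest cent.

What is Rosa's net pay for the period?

$2,179.23

Regular pay: 38 × $60.10 = $2,283.80
Overtime pay: 10 × $60.10 × 2 = $1,202.00
Gross pay = $2,283.80 + $1,202.00 = $3,485.80
403(b): $3,485.80 × 0.07 = $244.01
Taxable wages = $3,485.80 − $244.01 = $3,241.79
Municipal income tax: $3,241.79 × 0.0116 = $37.60
State withholding: $3,241.79 × 0.06 = $194.51
Federal withholding: $3,241.79 × 0.198 = $641.87
PFL insurance: $3,485.80 × 0.0091 = $31.72
Union dues: $3,485.80 × 0.045 = $156.86
Total deductions = $244.01 + $37.60 + $194.51 + $641.87 + $31.72 + $156.86 = $1,306.57
Net pay = $3,485.80 − $1,306.57 = $2,179.23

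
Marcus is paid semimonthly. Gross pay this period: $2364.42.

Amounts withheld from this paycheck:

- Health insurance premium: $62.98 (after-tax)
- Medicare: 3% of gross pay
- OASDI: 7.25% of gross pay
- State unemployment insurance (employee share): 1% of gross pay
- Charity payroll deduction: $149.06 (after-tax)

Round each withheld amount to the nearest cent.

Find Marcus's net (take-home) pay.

$1886.39

OASDI: $2364.42 × 0.0725 = $171.42
Medicare: $2364.42 × 0.03 = $70.93
State unemployment insurance (employee share): $2364.42 × 0.01 = $23.64
Charity payroll deduction: $149.06
Health insurance premium: $62.98
Total deductions = $171.42 + $70.93 + $23.64 + $149.06 + $62.98 = $478.03
Net pay = $2364.42 − $478.03 = $1886.39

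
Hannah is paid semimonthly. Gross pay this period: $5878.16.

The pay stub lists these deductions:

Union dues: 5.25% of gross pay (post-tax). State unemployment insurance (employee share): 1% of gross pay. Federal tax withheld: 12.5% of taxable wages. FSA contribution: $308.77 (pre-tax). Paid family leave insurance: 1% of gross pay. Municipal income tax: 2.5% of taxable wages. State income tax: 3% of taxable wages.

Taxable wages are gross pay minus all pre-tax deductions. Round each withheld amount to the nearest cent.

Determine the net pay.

FSA contribution: $308.77
Taxable wages = $5878.16 − $308.77 = $5569.39
Federal tax withheld: $5569.39 × 0.125 = $696.17
State income tax: $5569.39 × 0.03 = $167.08
Municipal income tax: $5569.39 × 0.025 = $139.23
Paid family leave insurance: $5878.16 × 0.01 = $58.78
State unemployment insurance (employee share): $5878.16 × 0.01 = $58.78
Union dues: $5878.16 × 0.0525 = $308.60
Total deductions = $308.77 + $696.17 + $167.08 + $139.23 + $58.78 + $58.78 + $308.60 = $1737.41
Net pay = $5878.16 − $1737.41 = $4140.75

$4140.75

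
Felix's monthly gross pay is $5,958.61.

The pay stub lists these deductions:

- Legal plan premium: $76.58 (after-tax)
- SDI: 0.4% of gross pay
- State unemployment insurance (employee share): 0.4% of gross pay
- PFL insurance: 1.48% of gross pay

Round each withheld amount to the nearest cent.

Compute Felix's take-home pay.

$5,746.18

PFL insurance: $5,958.61 × 0.0148 = $88.19
State unemployment insurance (employee share): $5,958.61 × 0.004 = $23.83
SDI: $5,958.61 × 0.004 = $23.83
Legal plan premium: $76.58
Total deductions = $88.19 + $23.83 + $23.83 + $76.58 = $212.43
Net pay = $5,958.61 − $212.43 = $5,746.18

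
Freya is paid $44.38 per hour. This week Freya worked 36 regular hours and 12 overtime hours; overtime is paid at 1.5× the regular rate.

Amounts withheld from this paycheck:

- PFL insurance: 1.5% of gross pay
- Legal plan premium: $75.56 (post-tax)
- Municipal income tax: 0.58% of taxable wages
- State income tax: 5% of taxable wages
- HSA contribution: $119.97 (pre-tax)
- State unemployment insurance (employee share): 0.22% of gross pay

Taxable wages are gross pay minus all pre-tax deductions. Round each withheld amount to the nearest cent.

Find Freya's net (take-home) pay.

$2,032.74

Regular pay: 36 × $44.38 = $1,597.68
Overtime pay: 12 × $44.38 × 1.5 = $798.84
Gross pay = $1,597.68 + $798.84 = $2,396.52
HSA contribution: $119.97
Taxable wages = $2,396.52 − $119.97 = $2,276.55
Municipal income tax: $2,276.55 × 0.0058 = $13.20
State income tax: $2,276.55 × 0.05 = $113.83
PFL insurance: $2,396.52 × 0.015 = $35.95
State unemployment insurance (employee share): $2,396.52 × 0.0022 = $5.27
Legal plan premium: $75.56
Total deductions = $119.97 + $13.20 + $113.83 + $35.95 + $5.27 + $75.56 = $363.78
Net pay = $2,396.52 − $363.78 = $2,032.74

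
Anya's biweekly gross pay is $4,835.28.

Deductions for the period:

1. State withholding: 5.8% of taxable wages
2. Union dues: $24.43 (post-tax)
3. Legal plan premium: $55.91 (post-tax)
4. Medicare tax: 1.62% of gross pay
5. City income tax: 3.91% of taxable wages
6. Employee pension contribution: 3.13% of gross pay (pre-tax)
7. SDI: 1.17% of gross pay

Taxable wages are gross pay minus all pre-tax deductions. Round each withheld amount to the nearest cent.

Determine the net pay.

$4,013.89

Employee pension contribution: $4,835.28 × 0.0313 = $151.34
Taxable wages = $4,835.28 − $151.34 = $4,683.94
City income tax: $4,683.94 × 0.0391 = $183.14
State withholding: $4,683.94 × 0.058 = $271.67
SDI: $4,835.28 × 0.0117 = $56.57
Medicare tax: $4,835.28 × 0.0162 = $78.33
Legal plan premium: $55.91
Union dues: $24.43
Total deductions = $151.34 + $183.14 + $271.67 + $56.57 + $78.33 + $55.91 + $24.43 = $821.39
Net pay = $4,835.28 − $821.39 = $4,013.89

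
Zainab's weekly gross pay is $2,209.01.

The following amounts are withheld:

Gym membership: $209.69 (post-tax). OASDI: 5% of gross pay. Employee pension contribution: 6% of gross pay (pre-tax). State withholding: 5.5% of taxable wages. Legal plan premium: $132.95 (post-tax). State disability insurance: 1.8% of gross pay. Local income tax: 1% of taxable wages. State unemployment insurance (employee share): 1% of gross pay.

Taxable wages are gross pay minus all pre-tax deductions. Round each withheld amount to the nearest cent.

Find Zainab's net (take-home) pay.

$1,426.56

Employee pension contribution: $2,209.01 × 0.06 = $132.54
Taxable wages = $2,209.01 − $132.54 = $2,076.47
Local income tax: $2,076.47 × 0.01 = $20.76
State withholding: $2,076.47 × 0.055 = $114.21
State disability insurance: $2,209.01 × 0.018 = $39.76
State unemployment insurance (employee share): $2,209.01 × 0.01 = $22.09
OASDI: $2,209.01 × 0.05 = $110.45
Legal plan premium: $132.95
Gym membership: $209.69
Total deductions = $132.54 + $20.76 + $114.21 + $39.76 + $22.09 + $110.45 + $132.95 + $209.69 = $782.45
Net pay = $2,209.01 − $782.45 = $1,426.56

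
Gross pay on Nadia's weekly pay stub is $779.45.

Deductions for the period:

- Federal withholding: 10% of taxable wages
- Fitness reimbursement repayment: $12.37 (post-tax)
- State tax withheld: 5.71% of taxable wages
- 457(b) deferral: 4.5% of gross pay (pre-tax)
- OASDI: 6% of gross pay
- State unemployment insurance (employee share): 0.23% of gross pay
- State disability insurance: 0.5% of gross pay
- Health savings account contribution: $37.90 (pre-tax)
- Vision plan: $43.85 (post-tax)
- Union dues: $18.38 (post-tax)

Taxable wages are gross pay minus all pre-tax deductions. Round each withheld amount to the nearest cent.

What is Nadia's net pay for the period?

Health savings account contribution: $37.90
457(b) deferral: $779.45 × 0.045 = $35.08
Pre-tax total = $37.90 + $35.08 = $72.98
Taxable wages = $779.45 − $72.98 = $706.47
Federal withholding: $706.47 × 0.1 = $70.65
State tax withheld: $706.47 × 0.0571 = $40.34
State unemployment insurance (employee share): $779.45 × 0.0023 = $1.79
State disability insurance: $779.45 × 0.005 = $3.90
OASDI: $779.45 × 0.06 = $46.77
Fitness reimbursement repayment: $12.37
Union dues: $18.38
Vision plan: $43.85
Total deductions = $37.90 + $35.08 + $70.65 + $40.34 + $1.79 + $3.90 + $46.77 + $12.37 + $18.38 + $43.85 = $311.03
Net pay = $779.45 − $311.03 = $468.42

$468.42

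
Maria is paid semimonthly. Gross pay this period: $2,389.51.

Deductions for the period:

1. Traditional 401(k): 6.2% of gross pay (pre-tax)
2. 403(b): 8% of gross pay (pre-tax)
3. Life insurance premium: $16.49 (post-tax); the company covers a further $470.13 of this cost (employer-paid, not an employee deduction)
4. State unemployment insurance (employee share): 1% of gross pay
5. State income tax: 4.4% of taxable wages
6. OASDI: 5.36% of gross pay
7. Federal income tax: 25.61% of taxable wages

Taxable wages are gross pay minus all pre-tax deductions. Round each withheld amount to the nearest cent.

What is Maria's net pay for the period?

$1,266.46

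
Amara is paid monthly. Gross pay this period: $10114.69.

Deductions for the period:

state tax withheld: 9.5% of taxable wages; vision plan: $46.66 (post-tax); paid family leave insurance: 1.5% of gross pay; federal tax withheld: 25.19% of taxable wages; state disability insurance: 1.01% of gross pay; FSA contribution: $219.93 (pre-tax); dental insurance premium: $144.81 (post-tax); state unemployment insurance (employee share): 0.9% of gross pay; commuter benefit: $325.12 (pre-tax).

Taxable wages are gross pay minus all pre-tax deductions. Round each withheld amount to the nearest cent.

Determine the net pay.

FSA contribution: $219.93
Commuter benefit: $325.12
Pre-tax total = $219.93 + $325.12 = $545.05
Taxable wages = $10114.69 − $545.05 = $9569.64
State tax withheld: $9569.64 × 0.095 = $909.12
Federal tax withheld: $9569.64 × 0.2519 = $2410.59
Paid family leave insurance: $10114.69 × 0.015 = $151.72
State disability insurance: $10114.69 × 0.0101 = $102.16
State unemployment insurance (employee share): $10114.69 × 0.009 = $91.03
Dental insurance premium: $144.81
Vision plan: $46.66
Total deductions = $219.93 + $325.12 + $909.12 + $2410.59 + $151.72 + $102.16 + $91.03 + $144.81 + $46.66 = $4401.14
Net pay = $10114.69 − $4401.14 = $5713.55

$5713.55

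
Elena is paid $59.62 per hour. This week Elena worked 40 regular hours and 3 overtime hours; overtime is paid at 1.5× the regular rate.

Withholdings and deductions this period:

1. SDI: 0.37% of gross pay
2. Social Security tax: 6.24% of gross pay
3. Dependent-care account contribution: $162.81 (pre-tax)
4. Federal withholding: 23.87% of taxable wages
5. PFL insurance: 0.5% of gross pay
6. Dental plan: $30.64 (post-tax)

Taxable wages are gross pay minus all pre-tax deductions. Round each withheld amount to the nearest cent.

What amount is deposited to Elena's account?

$1,676.57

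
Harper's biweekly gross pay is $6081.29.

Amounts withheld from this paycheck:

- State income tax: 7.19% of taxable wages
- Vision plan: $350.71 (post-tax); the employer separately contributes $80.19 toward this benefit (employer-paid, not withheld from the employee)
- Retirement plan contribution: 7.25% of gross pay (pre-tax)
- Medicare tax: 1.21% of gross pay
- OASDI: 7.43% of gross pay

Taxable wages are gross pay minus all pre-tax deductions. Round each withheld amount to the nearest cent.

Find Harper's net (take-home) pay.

$4358.73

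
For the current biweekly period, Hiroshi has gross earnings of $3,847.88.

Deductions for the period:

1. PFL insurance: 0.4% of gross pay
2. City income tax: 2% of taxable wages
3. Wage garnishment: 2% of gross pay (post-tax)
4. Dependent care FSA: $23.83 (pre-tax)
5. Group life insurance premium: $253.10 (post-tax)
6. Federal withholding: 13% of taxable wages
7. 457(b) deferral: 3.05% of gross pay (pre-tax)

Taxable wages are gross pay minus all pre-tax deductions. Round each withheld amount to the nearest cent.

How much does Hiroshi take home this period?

$2,805.24

457(b) deferral: $3,847.88 × 0.0305 = $117.36
Dependent care FSA: $23.83
Pre-tax total = $117.36 + $23.83 = $141.19
Taxable wages = $3,847.88 − $141.19 = $3,706.69
City income tax: $3,706.69 × 0.02 = $74.13
Federal withholding: $3,706.69 × 0.13 = $481.87
PFL insurance: $3,847.88 × 0.004 = $15.39
Wage garnishment: $3,847.88 × 0.02 = $76.96
Group life insurance premium: $253.10
Total deductions = $117.36 + $23.83 + $74.13 + $481.87 + $15.39 + $76.96 + $253.10 = $1,042.64
Net pay = $3,847.88 − $1,042.64 = $2,805.24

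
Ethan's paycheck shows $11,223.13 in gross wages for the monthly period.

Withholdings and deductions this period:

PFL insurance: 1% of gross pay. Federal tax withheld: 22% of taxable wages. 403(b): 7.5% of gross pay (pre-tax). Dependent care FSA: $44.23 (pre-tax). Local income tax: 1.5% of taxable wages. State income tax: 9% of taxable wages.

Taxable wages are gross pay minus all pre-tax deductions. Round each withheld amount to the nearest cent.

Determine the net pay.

$6,865.35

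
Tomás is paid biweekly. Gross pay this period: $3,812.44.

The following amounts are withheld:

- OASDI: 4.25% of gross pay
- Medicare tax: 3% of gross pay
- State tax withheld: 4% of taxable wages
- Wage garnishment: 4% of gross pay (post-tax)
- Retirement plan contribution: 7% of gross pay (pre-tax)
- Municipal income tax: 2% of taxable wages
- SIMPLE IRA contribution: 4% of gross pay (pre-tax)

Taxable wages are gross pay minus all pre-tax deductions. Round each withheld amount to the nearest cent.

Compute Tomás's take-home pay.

$2,760.59

SIMPLE IRA contribution: $3,812.44 × 0.04 = $152.50
Retirement plan contribution: $3,812.44 × 0.07 = $266.87
Pre-tax total = $152.50 + $266.87 = $419.37
Taxable wages = $3,812.44 − $419.37 = $3,393.07
State tax withheld: $3,393.07 × 0.04 = $135.72
Municipal income tax: $3,393.07 × 0.02 = $67.86
OASDI: $3,812.44 × 0.0425 = $162.03
Medicare tax: $3,812.44 × 0.03 = $114.37
Wage garnishment: $3,812.44 × 0.04 = $152.50
Total deductions = $152.50 + $266.87 + $135.72 + $67.86 + $162.03 + $114.37 + $152.50 = $1,051.85
Net pay = $3,812.44 − $1,051.85 = $2,760.59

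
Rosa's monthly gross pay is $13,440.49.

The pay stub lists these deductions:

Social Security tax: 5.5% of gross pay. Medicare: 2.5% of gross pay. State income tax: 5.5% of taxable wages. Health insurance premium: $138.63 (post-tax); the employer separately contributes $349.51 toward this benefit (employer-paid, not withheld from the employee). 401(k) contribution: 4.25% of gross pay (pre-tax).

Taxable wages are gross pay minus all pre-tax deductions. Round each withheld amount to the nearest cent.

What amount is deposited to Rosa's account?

$10,947.59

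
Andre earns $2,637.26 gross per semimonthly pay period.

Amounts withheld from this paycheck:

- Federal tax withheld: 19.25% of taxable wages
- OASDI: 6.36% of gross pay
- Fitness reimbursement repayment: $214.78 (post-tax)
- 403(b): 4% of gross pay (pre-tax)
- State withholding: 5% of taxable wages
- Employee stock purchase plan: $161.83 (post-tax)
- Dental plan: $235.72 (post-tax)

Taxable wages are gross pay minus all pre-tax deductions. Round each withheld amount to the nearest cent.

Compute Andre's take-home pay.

$1,137.75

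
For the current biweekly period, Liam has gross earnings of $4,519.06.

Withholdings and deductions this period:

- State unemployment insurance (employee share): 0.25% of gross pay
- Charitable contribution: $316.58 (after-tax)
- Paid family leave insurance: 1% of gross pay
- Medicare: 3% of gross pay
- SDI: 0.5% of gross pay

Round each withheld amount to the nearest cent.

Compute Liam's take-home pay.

SDI: $4,519.06 × 0.005 = $22.60
State unemployment insurance (employee share): $4,519.06 × 0.0025 = $11.30
Medicare: $4,519.06 × 0.03 = $135.57
Paid family leave insurance: $4,519.06 × 0.01 = $45.19
Charitable contribution: $316.58
Total deductions = $22.60 + $11.30 + $135.57 + $45.19 + $316.58 = $531.24
Net pay = $4,519.06 − $531.24 = $3,987.82

$3,987.82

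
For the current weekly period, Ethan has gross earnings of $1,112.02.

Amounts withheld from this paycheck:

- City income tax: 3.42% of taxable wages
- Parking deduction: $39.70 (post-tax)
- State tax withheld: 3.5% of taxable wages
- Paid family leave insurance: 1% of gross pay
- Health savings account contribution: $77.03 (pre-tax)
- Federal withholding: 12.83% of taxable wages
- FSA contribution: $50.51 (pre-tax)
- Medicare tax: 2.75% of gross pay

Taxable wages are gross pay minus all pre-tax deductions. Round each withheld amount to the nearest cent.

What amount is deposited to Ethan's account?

FSA contribution: $50.51
Health savings account contribution: $77.03
Pre-tax total = $50.51 + $77.03 = $127.54
Taxable wages = $1,112.02 − $127.54 = $984.48
City income tax: $984.48 × 0.0342 = $33.67
State tax withheld: $984.48 × 0.035 = $34.46
Federal withholding: $984.48 × 0.1283 = $126.31
Paid family leave insurance: $1,112.02 × 0.01 = $11.12
Medicare tax: $1,112.02 × 0.0275 = $30.58
Parking deduction: $39.70
Total deductions = $50.51 + $77.03 + $33.67 + $34.46 + $126.31 + $11.12 + $30.58 + $39.70 = $403.38
Net pay = $1,112.02 − $403.38 = $708.64

$708.64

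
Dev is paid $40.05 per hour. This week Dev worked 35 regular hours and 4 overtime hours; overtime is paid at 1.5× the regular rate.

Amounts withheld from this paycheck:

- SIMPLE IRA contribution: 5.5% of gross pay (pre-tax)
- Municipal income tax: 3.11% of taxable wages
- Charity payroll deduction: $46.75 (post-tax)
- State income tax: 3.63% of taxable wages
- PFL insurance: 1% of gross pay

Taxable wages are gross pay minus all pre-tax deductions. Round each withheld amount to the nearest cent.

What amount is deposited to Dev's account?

Regular pay: 35 × $40.05 = $1,401.75
Overtime pay: 4 × $40.05 × 1.5 = $240.30
Gross pay = $1,401.75 + $240.30 = $1,642.05
SIMPLE IRA contribution: $1,642.05 × 0.055 = $90.31
Taxable wages = $1,642.05 − $90.31 = $1,551.74
State income tax: $1,551.74 × 0.0363 = $56.33
Municipal income tax: $1,551.74 × 0.0311 = $48.26
PFL insurance: $1,642.05 × 0.01 = $16.42
Charity payroll deduction: $46.75
Total deductions = $90.31 + $56.33 + $48.26 + $16.42 + $46.75 = $258.07
Net pay = $1,642.05 − $258.07 = $1,383.98

$1,383.98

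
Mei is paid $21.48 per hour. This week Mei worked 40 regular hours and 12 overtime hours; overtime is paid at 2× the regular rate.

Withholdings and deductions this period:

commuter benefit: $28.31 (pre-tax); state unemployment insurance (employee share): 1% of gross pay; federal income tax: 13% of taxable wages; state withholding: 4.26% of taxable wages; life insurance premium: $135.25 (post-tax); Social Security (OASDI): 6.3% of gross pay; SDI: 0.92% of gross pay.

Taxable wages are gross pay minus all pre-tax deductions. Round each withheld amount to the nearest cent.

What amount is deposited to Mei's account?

$865.76

Regular pay: 40 × $21.48 = $859.20
Overtime pay: 12 × $21.48 × 2 = $515.52
Gross pay = $859.20 + $515.52 = $1,374.72
Commuter benefit: $28.31
Taxable wages = $1,374.72 − $28.31 = $1,346.41
Federal income tax: $1,346.41 × 0.13 = $175.03
State withholding: $1,346.41 × 0.0426 = $57.36
SDI: $1,374.72 × 0.0092 = $12.65
Social Security (OASDI): $1,374.72 × 0.063 = $86.61
State unemployment insurance (employee share): $1,374.72 × 0.01 = $13.75
Life insurance premium: $135.25
Total deductions = $28.31 + $175.03 + $57.36 + $12.65 + $86.61 + $13.75 + $135.25 = $508.96
Net pay = $1,374.72 − $508.96 = $865.76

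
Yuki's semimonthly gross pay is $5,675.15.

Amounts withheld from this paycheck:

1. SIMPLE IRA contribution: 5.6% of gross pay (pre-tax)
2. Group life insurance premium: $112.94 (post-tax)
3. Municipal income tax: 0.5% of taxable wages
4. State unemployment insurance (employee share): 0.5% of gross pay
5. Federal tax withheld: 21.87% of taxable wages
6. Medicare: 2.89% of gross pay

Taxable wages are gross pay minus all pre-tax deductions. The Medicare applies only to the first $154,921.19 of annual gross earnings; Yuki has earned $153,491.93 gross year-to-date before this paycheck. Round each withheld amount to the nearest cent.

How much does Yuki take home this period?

$3,976.27

SIMPLE IRA contribution: $5,675.15 × 0.056 = $317.81
Taxable wages = $5,675.15 − $317.81 = $5,357.34
Municipal income tax: $5,357.34 × 0.005 = $26.79
Federal tax withheld: $5,357.34 × 0.2187 = $1,171.65
Medicare: only $154,921.19 − $153,491.93 = $1,429.26 of this check is subject → $1,429.26 × 0.0289 = $41.31
State unemployment insurance (employee share): $5,675.15 × 0.005 = $28.38
Group life insurance premium: $112.94
Total deductions = $317.81 + $26.79 + $1,171.65 + $41.31 + $28.38 + $112.94 = $1,698.88
Net pay = $5,675.15 − $1,698.88 = $3,976.27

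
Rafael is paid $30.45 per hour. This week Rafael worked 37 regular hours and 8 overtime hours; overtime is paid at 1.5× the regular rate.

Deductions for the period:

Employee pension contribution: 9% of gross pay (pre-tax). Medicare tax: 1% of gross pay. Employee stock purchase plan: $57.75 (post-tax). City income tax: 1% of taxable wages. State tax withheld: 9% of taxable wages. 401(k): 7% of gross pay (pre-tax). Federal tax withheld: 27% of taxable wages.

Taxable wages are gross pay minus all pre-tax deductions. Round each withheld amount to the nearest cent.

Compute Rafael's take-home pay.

$716.93

Regular pay: 37 × $30.45 = $1126.65
Overtime pay: 8 × $30.45 × 1.5 = $365.40
Gross pay = $1126.65 + $365.40 = $1492.05
Employee pension contribution: $1492.05 × 0.09 = $134.28
401(k): $1492.05 × 0.07 = $104.44
Pre-tax total = $134.28 + $104.44 = $238.72
Taxable wages = $1492.05 − $238.72 = $1253.33
State tax withheld: $1253.33 × 0.09 = $112.80
Federal tax withheld: $1253.33 × 0.27 = $338.40
City income tax: $1253.33 × 0.01 = $12.53
Medicare tax: $1492.05 × 0.01 = $14.92
Employee stock purchase plan: $57.75
Total deductions = $134.28 + $104.44 + $112.80 + $338.40 + $12.53 + $14.92 + $57.75 = $775.12
Net pay = $1492.05 − $775.12 = $716.93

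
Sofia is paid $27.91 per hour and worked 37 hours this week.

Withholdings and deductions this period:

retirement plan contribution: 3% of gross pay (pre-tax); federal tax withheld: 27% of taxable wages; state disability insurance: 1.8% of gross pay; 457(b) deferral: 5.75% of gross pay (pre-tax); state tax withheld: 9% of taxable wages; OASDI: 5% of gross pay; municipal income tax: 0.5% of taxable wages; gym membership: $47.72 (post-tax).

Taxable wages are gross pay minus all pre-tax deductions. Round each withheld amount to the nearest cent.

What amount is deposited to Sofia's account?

$480.43

Gross pay: 37 × $27.91 = $1032.67
457(b) deferral: $1032.67 × 0.0575 = $59.38
Retirement plan contribution: $1032.67 × 0.03 = $30.98
Pre-tax total = $59.38 + $30.98 = $90.36
Taxable wages = $1032.67 − $90.36 = $942.31
State tax withheld: $942.31 × 0.09 = $84.81
Federal tax withheld: $942.31 × 0.27 = $254.42
Municipal income tax: $942.31 × 0.005 = $4.71
State disability insurance: $1032.67 × 0.018 = $18.59
OASDI: $1032.67 × 0.05 = $51.63
Gym membership: $47.72
Total deductions = $59.38 + $30.98 + $84.81 + $254.42 + $4.71 + $18.59 + $51.63 + $47.72 = $552.24
Net pay = $1032.67 − $552.24 = $480.43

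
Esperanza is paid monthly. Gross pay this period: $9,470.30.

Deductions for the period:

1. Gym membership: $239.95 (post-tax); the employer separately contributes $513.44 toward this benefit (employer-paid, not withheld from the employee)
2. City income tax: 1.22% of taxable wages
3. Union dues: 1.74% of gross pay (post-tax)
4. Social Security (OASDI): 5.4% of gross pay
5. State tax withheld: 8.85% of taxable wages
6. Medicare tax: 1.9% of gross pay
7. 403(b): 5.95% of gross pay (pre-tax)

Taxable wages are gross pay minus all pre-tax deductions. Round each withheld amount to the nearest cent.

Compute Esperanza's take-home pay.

$6,913.84

403(b): $9,470.30 × 0.0595 = $563.48
Taxable wages = $9,470.30 − $563.48 = $8,906.82
City income tax: $8,906.82 × 0.0122 = $108.66
State tax withheld: $8,906.82 × 0.0885 = $788.25
Medicare tax: $9,470.30 × 0.019 = $179.94
Social Security (OASDI): $9,470.30 × 0.054 = $511.40
Union dues: $9,470.30 × 0.0174 = $164.78
Gym membership: $239.95
(Employer's $513.44 toward gym membership is not withheld from the employee.)
Total deductions = $563.48 + $108.66 + $788.25 + $179.94 + $511.40 + $164.78 + $239.95 = $2,556.46
Net pay = $9,470.30 − $2,556.46 = $6,913.84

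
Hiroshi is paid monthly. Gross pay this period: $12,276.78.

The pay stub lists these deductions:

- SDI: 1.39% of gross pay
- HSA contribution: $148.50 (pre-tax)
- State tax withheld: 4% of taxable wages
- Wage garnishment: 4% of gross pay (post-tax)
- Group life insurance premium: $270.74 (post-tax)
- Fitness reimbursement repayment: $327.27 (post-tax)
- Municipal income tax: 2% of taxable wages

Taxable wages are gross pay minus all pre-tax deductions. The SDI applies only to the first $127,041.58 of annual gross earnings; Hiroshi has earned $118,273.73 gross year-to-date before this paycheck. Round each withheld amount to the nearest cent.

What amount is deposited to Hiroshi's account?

HSA contribution: $148.50
Taxable wages = $12,276.78 − $148.50 = $12,128.28
Municipal income tax: $12,128.28 × 0.02 = $242.57
State tax withheld: $12,128.28 × 0.04 = $485.13
SDI: only $127,041.58 − $118,273.73 = $8,767.85 of this check is subject → $8,767.85 × 0.0139 = $121.87
Group life insurance premium: $270.74
Wage garnishment: $12,276.78 × 0.04 = $491.07
Fitness reimbursement repayment: $327.27
Total deductions = $148.50 + $242.57 + $485.13 + $121.87 + $270.74 + $491.07 + $327.27 = $2,087.15
Net pay = $12,276.78 − $2,087.15 = $10,189.63

$10,189.63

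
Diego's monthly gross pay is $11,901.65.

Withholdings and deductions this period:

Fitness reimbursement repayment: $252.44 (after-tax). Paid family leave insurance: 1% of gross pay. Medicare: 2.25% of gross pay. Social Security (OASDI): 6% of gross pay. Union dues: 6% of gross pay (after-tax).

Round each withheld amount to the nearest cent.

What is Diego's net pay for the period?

$9,834.20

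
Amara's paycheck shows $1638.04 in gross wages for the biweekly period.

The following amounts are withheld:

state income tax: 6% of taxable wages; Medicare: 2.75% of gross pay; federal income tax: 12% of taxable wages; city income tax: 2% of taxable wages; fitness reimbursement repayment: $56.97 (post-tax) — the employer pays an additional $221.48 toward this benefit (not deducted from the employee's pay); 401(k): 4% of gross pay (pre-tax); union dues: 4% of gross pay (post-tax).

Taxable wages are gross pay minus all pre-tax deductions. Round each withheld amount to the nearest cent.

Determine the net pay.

401(k): $1638.04 × 0.04 = $65.52
Taxable wages = $1638.04 − $65.52 = $1572.52
State income tax: $1572.52 × 0.06 = $94.35
City income tax: $1572.52 × 0.02 = $31.45
Federal income tax: $1572.52 × 0.12 = $188.70
Medicare: $1638.04 × 0.0275 = $45.05
Union dues: $1638.04 × 0.04 = $65.52
Fitness reimbursement repayment: $56.97
(Employer's $221.48 toward fitness reimbursement repayment is not withheld from the employee.)
Total deductions = $65.52 + $94.35 + $31.45 + $188.70 + $45.05 + $65.52 + $56.97 = $547.56
Net pay = $1638.04 − $547.56 = $1090.48

$1090.48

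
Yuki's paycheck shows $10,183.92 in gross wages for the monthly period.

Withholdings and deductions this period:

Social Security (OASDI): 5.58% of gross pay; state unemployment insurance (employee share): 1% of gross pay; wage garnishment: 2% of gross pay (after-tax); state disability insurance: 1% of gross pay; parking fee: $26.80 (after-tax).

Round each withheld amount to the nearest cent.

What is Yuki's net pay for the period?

$9,181.50

Social Security (OASDI): $10,183.92 × 0.0558 = $568.26
State unemployment insurance (employee share): $10,183.92 × 0.01 = $101.84
State disability insurance: $10,183.92 × 0.01 = $101.84
Wage garnishment: $10,183.92 × 0.02 = $203.68
Parking fee: $26.80
Total deductions = $568.26 + $101.84 + $101.84 + $203.68 + $26.80 = $1,002.42
Net pay = $10,183.92 − $1,002.42 = $9,181.50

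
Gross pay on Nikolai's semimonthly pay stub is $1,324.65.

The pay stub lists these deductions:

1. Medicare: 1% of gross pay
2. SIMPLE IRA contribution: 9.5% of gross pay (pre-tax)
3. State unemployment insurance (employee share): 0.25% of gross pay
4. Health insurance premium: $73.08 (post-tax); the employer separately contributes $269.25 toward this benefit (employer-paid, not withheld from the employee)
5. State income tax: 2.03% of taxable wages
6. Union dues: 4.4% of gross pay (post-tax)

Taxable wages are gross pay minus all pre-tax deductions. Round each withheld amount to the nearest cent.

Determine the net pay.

$1,026.55

SIMPLE IRA contribution: $1,324.65 × 0.095 = $125.84
Taxable wages = $1,324.65 − $125.84 = $1,198.81
State income tax: $1,198.81 × 0.0203 = $24.34
State unemployment insurance (employee share): $1,324.65 × 0.0025 = $3.31
Medicare: $1,324.65 × 0.01 = $13.25
Union dues: $1,324.65 × 0.044 = $58.28
Health insurance premium: $73.08
(Employer's $269.25 toward health insurance premium is not withheld from the employee.)
Total deductions = $125.84 + $24.34 + $3.31 + $13.25 + $58.28 + $73.08 = $298.10
Net pay = $1,324.65 − $298.10 = $1,026.55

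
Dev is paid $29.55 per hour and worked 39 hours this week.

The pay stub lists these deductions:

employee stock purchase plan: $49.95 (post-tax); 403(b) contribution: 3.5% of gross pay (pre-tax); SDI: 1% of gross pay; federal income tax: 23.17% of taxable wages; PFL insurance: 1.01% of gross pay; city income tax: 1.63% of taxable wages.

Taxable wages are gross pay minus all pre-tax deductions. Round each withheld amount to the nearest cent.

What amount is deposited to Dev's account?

$763.19

Gross pay: 39 × $29.55 = $1,152.45
403(b) contribution: $1,152.45 × 0.035 = $40.34
Taxable wages = $1,152.45 − $40.34 = $1,112.11
City income tax: $1,112.11 × 0.0163 = $18.13
Federal income tax: $1,112.11 × 0.2317 = $257.68
PFL insurance: $1,152.45 × 0.0101 = $11.64
SDI: $1,152.45 × 0.01 = $11.52
Employee stock purchase plan: $49.95
Total deductions = $40.34 + $18.13 + $257.68 + $11.64 + $11.52 + $49.95 = $389.26
Net pay = $1,152.45 − $389.26 = $763.19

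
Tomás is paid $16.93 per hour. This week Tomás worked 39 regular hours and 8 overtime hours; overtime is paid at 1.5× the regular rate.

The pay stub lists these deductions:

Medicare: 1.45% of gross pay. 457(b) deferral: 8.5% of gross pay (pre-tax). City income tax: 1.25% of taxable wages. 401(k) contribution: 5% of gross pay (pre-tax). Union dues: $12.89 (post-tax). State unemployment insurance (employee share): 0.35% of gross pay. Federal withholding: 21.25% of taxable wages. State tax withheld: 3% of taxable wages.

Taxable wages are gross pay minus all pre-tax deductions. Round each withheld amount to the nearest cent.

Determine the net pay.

$527.98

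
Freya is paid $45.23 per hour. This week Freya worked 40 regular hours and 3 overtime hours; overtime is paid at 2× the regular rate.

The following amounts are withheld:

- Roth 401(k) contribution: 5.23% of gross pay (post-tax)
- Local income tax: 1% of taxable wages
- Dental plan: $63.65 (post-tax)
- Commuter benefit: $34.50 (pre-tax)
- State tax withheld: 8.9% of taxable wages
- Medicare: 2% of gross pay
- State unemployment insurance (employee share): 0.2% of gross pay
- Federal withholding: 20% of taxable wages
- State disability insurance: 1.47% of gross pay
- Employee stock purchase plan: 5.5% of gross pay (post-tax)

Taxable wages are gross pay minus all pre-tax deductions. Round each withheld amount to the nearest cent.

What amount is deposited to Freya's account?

$1071.06

Regular pay: 40 × $45.23 = $1809.20
Overtime pay: 3 × $45.23 × 2 = $271.38
Gross pay = $1809.20 + $271.38 = $2080.58
Commuter benefit: $34.50
Taxable wages = $2080.58 − $34.50 = $2046.08
Local income tax: $2046.08 × 0.01 = $20.46
Federal withholding: $2046.08 × 0.2 = $409.22
State tax withheld: $2046.08 × 0.089 = $182.10
Medicare: $2080.58 × 0.02 = $41.61
State unemployment insurance (employee share): $2080.58 × 0.002 = $4.16
State disability insurance: $2080.58 × 0.0147 = $30.58
Employee stock purchase plan: $2080.58 × 0.055 = $114.43
Roth 401(k) contribution: $2080.58 × 0.0523 = $108.81
Dental plan: $63.65
Total deductions = $34.50 + $20.46 + $409.22 + $182.10 + $41.61 + $4.16 + $30.58 + $114.43 + $108.81 + $63.65 = $1009.52
Net pay = $2080.58 − $1009.52 = $1071.06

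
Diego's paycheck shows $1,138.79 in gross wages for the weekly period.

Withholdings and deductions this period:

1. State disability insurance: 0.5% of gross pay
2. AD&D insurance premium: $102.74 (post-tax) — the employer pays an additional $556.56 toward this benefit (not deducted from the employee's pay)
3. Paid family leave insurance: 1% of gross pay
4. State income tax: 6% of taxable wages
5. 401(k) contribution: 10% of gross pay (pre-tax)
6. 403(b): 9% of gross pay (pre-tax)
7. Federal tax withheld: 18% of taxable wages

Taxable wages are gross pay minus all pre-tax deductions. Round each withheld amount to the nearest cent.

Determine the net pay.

$581.21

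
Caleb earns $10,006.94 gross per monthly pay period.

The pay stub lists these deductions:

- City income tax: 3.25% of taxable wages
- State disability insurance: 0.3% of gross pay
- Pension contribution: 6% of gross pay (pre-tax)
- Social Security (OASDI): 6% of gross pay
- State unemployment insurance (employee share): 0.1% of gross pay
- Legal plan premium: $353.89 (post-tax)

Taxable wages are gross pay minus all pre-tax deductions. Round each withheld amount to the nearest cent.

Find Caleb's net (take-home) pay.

Pension contribution: $10,006.94 × 0.06 = $600.42
Taxable wages = $10,006.94 − $600.42 = $9,406.52
City income tax: $9,406.52 × 0.0325 = $305.71
State disability insurance: $10,006.94 × 0.003 = $30.02
Social Security (OASDI): $10,006.94 × 0.06 = $600.42
State unemployment insurance (employee share): $10,006.94 × 0.001 = $10.01
Legal plan premium: $353.89
Total deductions = $600.42 + $305.71 + $30.02 + $600.42 + $10.01 + $353.89 = $1,900.47
Net pay = $10,006.94 − $1,900.47 = $8,106.47

$8,106.47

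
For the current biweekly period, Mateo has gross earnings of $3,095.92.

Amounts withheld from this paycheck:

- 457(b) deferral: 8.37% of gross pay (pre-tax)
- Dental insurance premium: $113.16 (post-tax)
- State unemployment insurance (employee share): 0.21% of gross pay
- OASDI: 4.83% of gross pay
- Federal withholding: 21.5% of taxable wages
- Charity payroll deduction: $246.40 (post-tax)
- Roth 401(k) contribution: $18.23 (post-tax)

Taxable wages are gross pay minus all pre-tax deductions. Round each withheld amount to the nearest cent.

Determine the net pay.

$1,693.06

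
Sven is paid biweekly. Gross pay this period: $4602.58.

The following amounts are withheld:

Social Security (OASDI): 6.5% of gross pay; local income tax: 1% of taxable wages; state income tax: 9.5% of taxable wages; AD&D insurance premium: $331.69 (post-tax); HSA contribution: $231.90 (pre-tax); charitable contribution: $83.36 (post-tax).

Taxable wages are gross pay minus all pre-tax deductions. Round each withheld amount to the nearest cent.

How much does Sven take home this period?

$3197.54

HSA contribution: $231.90
Taxable wages = $4602.58 − $231.90 = $4370.68
State income tax: $4370.68 × 0.095 = $415.21
Local income tax: $4370.68 × 0.01 = $43.71
Social Security (OASDI): $4602.58 × 0.065 = $299.17
AD&D insurance premium: $331.69
Charitable contribution: $83.36
Total deductions = $231.90 + $415.21 + $43.71 + $299.17 + $331.69 + $83.36 = $1405.04
Net pay = $4602.58 − $1405.04 = $3197.54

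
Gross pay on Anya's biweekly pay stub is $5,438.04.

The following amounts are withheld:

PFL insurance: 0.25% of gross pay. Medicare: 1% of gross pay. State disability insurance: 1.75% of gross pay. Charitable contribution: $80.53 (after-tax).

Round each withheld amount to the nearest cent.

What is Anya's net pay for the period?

PFL insurance: $5,438.04 × 0.0025 = $13.60
Medicare: $5,438.04 × 0.01 = $54.38
State disability insurance: $5,438.04 × 0.0175 = $95.17
Charitable contribution: $80.53
Total deductions = $13.60 + $54.38 + $95.17 + $80.53 = $243.68
Net pay = $5,438.04 − $243.68 = $5,194.36

$5,194.36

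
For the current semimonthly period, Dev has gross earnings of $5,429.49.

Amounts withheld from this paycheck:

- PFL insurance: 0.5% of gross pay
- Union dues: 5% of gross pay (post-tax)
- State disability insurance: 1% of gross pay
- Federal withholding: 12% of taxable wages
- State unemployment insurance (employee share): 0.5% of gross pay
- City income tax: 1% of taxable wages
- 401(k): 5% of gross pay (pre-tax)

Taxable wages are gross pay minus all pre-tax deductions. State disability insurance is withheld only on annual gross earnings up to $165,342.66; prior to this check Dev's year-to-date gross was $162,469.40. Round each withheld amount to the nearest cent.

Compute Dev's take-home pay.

401(k): $5,429.49 × 0.05 = $271.47
Taxable wages = $5,429.49 − $271.47 = $5,158.02
Federal withholding: $5,158.02 × 0.12 = $618.96
City income tax: $5,158.02 × 0.01 = $51.58
State unemployment insurance (employee share): $5,429.49 × 0.005 = $27.15
State disability insurance: only $165,342.66 − $162,469.40 = $2,873.26 of this check is subject → $2,873.26 × 0.01 = $28.73
PFL insurance: $5,429.49 × 0.005 = $27.15
Union dues: $5,429.49 × 0.05 = $271.47
Total deductions = $271.47 + $618.96 + $51.58 + $27.15 + $28.73 + $27.15 + $271.47 = $1,296.51
Net pay = $5,429.49 − $1,296.51 = $4,132.98

$4,132.98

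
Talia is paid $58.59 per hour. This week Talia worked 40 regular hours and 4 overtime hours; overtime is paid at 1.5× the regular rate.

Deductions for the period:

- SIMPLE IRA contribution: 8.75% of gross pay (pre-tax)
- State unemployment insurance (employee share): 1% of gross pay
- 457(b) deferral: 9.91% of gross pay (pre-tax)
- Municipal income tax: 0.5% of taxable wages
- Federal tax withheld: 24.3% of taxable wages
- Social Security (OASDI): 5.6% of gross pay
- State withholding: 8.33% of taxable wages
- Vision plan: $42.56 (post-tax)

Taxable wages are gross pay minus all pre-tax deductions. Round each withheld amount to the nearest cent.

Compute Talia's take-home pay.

$1245.51

Regular pay: 40 × $58.59 = $2343.60
Overtime pay: 4 × $58.59 × 1.5 = $351.54
Gross pay = $2343.60 + $351.54 = $2695.14
457(b) deferral: $2695.14 × 0.0991 = $267.09
SIMPLE IRA contribution: $2695.14 × 0.0875 = $235.82
Pre-tax total = $267.09 + $235.82 = $502.91
Taxable wages = $2695.14 − $502.91 = $2192.23
Federal tax withheld: $2192.23 × 0.243 = $532.71
State withholding: $2192.23 × 0.0833 = $182.61
Municipal income tax: $2192.23 × 0.005 = $10.96
State unemployment insurance (employee share): $2695.14 × 0.01 = $26.95
Social Security (OASDI): $2695.14 × 0.056 = $150.93
Vision plan: $42.56
Total deductions = $267.09 + $235.82 + $532.71 + $182.61 + $10.96 + $26.95 + $150.93 + $42.56 = $1449.63
Net pay = $2695.14 − $1449.63 = $1245.51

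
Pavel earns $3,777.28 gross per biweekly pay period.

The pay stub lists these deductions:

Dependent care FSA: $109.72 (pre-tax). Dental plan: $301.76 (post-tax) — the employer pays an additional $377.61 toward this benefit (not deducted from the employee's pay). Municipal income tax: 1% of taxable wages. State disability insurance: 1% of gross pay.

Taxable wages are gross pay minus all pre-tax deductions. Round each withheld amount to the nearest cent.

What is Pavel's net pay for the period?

Dependent care FSA: $109.72
Taxable wages = $3,777.28 − $109.72 = $3,667.56
Municipal income tax: $3,667.56 × 0.01 = $36.68
State disability insurance: $3,777.28 × 0.01 = $37.77
Dental plan: $301.76
(Employer's $377.61 toward dental plan is not withheld from the employee.)
Total deductions = $109.72 + $36.68 + $37.77 + $301.76 = $485.93
Net pay = $3,777.28 − $485.93 = $3,291.35

$3,291.35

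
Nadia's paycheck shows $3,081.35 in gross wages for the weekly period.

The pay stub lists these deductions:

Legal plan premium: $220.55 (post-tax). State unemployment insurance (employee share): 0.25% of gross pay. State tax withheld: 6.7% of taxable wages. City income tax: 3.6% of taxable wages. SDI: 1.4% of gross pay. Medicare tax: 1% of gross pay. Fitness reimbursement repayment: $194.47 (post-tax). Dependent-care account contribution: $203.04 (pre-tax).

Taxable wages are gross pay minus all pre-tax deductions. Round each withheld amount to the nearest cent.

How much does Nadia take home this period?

$2,085.17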